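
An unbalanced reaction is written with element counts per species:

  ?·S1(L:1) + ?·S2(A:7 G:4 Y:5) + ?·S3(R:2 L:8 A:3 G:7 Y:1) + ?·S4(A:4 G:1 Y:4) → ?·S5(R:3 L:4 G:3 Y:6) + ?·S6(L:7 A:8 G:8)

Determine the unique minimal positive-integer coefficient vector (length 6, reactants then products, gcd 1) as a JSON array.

R: 3·0+2·0+6·2+2·0 = 12 | 4·3+5·0 = 12
L: 3·1+2·0+6·8+2·0 = 51 | 4·4+5·7 = 51
A: 3·0+2·7+6·3+2·4 = 40 | 4·0+5·8 = 40
G: 3·0+2·4+6·7+2·1 = 52 | 4·3+5·8 = 52
Y: 3·0+2·5+6·1+2·4 = 24 | 4·6+5·0 = 24
gcd(3,2,6,2,4,5) = 1

Coefficients: [3, 2, 6, 2, 4, 5]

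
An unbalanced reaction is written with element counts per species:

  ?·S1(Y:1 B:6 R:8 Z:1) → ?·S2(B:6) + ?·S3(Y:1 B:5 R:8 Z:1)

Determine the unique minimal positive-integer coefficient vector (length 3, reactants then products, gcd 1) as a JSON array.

Coefficients: [6, 1, 6]

Y: 6·1 = 6 | 1·0+6·1 = 6
B: 6·6 = 36 | 1·6+6·5 = 36
R: 6·8 = 48 | 1·0+6·8 = 48
Z: 6·1 = 6 | 1·0+6·1 = 6
gcd(6,1,6) = 1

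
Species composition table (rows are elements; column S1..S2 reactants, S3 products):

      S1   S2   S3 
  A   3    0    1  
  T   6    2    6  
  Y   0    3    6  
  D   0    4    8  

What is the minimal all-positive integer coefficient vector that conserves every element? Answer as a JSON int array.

A: 1·3+6·0 = 3 | 3·1 = 3
T: 1·6+6·2 = 18 | 3·6 = 18
Y: 1·0+6·3 = 18 | 3·6 = 18
D: 1·0+6·4 = 24 | 3·8 = 24
gcd(1,6,3) = 1

Coefficients: [1, 6, 3]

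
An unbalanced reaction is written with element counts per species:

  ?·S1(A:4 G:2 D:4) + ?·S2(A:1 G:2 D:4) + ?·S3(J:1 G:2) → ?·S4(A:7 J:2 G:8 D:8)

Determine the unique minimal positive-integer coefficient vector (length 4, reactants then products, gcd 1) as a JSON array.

A: 5·4+1·1+6·0 = 21 | 3·7 = 21
J: 5·0+1·0+6·1 = 6 | 3·2 = 6
G: 5·2+1·2+6·2 = 24 | 3·8 = 24
D: 5·4+1·4+6·0 = 24 | 3·8 = 24
gcd(5,1,6,3) = 1

Coefficients: [5, 1, 6, 3]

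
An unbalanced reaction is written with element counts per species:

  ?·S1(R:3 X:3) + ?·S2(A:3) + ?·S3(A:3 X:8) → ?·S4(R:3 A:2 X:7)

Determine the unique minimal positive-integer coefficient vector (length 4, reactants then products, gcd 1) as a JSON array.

R: 6·3+1·0+3·0 = 18 | 6·3 = 18
A: 6·0+1·3+3·3 = 12 | 6·2 = 12
X: 6·3+1·0+3·8 = 42 | 6·7 = 42
gcd(6,1,3,6) = 1

Coefficients: [6, 1, 3, 6]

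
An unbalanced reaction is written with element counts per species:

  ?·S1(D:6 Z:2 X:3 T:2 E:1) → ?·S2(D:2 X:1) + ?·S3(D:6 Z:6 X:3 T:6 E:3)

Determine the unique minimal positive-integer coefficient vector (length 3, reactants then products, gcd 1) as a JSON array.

D: 3·6 = 18 | 6·2+1·6 = 18
Z: 3·2 = 6 | 6·0+1·6 = 6
X: 3·3 = 9 | 6·1+1·3 = 9
T: 3·2 = 6 | 6·0+1·6 = 6
E: 3·1 = 3 | 6·0+1·3 = 3
gcd(3,6,1) = 1

Coefficients: [3, 6, 1]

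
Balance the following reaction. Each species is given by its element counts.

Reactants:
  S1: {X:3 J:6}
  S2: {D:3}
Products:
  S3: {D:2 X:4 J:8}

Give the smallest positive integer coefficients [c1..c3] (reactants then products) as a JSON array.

D: 4·0+2·3 = 6 | 3·2 = 6
X: 4·3+2·0 = 12 | 3·4 = 12
J: 4·6+2·0 = 24 | 3·8 = 24
gcd(4,2,3) = 1

Coefficients: [4, 2, 3]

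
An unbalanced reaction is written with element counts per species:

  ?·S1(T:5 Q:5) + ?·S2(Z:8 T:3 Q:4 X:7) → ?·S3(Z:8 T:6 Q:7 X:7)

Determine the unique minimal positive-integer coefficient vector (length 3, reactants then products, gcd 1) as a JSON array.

Z: 3·0+5·8 = 40 | 5·8 = 40
T: 3·5+5·3 = 30 | 5·6 = 30
Q: 3·5+5·4 = 35 | 5·7 = 35
X: 3·0+5·7 = 35 | 5·7 = 35
gcd(3,5,5) = 1

Coefficients: [3, 5, 5]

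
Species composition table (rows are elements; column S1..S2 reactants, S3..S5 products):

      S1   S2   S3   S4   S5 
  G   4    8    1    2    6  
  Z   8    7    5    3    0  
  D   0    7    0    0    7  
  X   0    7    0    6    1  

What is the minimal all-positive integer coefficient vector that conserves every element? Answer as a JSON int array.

G: 1·4+3·8 = 28 | 4·1+3·2+3·6 = 28
Z: 1·8+3·7 = 29 | 4·5+3·3+3·0 = 29
D: 1·0+3·7 = 21 | 4·0+3·0+3·7 = 21
X: 1·0+3·7 = 21 | 4·0+3·6+3·1 = 21
gcd(1,3,4,3,3) = 1

Coefficients: [1, 3, 4, 3, 3]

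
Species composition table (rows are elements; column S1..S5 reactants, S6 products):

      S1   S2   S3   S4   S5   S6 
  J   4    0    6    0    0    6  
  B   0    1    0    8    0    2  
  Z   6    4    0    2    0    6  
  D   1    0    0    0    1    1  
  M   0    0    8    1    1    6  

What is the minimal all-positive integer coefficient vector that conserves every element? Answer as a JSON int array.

J: 3·4+4·0+4·6+1·0+3·0 = 36 | 6·6 = 36
B: 3·0+4·1+4·0+1·8+3·0 = 12 | 6·2 = 12
Z: 3·6+4·4+4·0+1·2+3·0 = 36 | 6·6 = 36
D: 3·1+4·0+4·0+1·0+3·1 = 6 | 6·1 = 6
M: 3·0+4·0+4·8+1·1+3·1 = 36 | 6·6 = 36
gcd(3,4,4,1,3,6) = 1

Coefficients: [3, 4, 4, 1, 3, 6]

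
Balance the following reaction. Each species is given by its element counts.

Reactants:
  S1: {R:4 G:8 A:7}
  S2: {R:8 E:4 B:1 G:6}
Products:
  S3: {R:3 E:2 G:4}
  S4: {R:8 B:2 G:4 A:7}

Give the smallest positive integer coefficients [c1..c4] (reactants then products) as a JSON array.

R: 1·4+2·8 = 20 | 4·3+1·8 = 20
E: 1·0+2·4 = 8 | 4·2+1·0 = 8
B: 1·0+2·1 = 2 | 4·0+1·2 = 2
G: 1·8+2·6 = 20 | 4·4+1·4 = 20
A: 1·7+2·0 = 7 | 4·0+1·7 = 7
gcd(1,2,4,1) = 1

Coefficients: [1, 2, 4, 1]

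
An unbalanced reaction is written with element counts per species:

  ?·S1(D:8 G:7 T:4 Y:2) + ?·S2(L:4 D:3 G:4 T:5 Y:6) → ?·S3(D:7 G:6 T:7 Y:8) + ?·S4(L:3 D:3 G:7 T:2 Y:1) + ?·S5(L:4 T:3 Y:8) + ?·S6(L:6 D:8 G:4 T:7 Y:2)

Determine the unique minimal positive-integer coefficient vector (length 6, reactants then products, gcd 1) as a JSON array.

Coefficients: [2, 4, 2, 2, 1, 1]

L: 2·0+4·4 = 16 | 2·0+2·3+1·4+1·6 = 16
D: 2·8+4·3 = 28 | 2·7+2·3+1·0+1·8 = 28
G: 2·7+4·4 = 30 | 2·6+2·7+1·0+1·4 = 30
T: 2·4+4·5 = 28 | 2·7+2·2+1·3+1·7 = 28
Y: 2·2+4·6 = 28 | 2·8+2·1+1·8+1·2 = 28
gcd(2,4,2,2,1,1) = 1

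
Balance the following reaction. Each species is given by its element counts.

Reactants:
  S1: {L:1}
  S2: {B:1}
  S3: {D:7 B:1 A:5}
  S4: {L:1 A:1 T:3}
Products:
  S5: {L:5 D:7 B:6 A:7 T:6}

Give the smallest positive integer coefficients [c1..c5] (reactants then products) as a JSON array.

Coefficients: [3, 5, 1, 2, 1]

L: 3·1+5·0+1·0+2·1 = 5 | 1·5 = 5
D: 3·0+5·0+1·7+2·0 = 7 | 1·7 = 7
B: 3·0+5·1+1·1+2·0 = 6 | 1·6 = 6
A: 3·0+5·0+1·5+2·1 = 7 | 1·7 = 7
T: 3·0+5·0+1·0+2·3 = 6 | 1·6 = 6
gcd(3,5,1,2,1) = 1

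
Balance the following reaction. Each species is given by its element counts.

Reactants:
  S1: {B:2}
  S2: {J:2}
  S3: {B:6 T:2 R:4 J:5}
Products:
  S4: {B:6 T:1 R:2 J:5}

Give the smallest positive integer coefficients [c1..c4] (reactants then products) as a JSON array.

Coefficients: [6, 5, 2, 4]

B: 6·2+5·0+2·6 = 24 | 4·6 = 24
T: 6·0+5·0+2·2 = 4 | 4·1 = 4
R: 6·0+5·0+2·4 = 8 | 4·2 = 8
J: 6·0+5·2+2·5 = 20 | 4·5 = 20
gcd(6,5,2,4) = 1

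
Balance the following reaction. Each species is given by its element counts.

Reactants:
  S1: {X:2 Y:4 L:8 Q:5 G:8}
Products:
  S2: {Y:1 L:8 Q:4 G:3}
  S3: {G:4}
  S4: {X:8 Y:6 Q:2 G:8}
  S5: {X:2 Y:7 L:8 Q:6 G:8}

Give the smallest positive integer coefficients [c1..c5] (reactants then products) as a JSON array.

Coefficients: [6, 4, 3, 1, 2]

X: 6·2 = 12 | 4·0+3·0+1·8+2·2 = 12
Y: 6·4 = 24 | 4·1+3·0+1·6+2·7 = 24
L: 6·8 = 48 | 4·8+3·0+1·0+2·8 = 48
Q: 6·5 = 30 | 4·4+3·0+1·2+2·6 = 30
G: 6·8 = 48 | 4·3+3·4+1·8+2·8 = 48
gcd(6,4,3,1,2) = 1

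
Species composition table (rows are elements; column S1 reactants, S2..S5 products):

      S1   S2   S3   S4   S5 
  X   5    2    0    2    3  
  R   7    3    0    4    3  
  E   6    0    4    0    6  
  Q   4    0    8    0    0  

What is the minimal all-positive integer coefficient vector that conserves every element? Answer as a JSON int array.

Coefficients: [6, 6, 3, 3, 4]

X: 6·5 = 30 | 6·2+3·0+3·2+4·3 = 30
R: 6·7 = 42 | 6·3+3·0+3·4+4·3 = 42
E: 6·6 = 36 | 6·0+3·4+3·0+4·6 = 36
Q: 6·4 = 24 | 6·0+3·8+3·0+4·0 = 24
gcd(6,6,3,3,4) = 1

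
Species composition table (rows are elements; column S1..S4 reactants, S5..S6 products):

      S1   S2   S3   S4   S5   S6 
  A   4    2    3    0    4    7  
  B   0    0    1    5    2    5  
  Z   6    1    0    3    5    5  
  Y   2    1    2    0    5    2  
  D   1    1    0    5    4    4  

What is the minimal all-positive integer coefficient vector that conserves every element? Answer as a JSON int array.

A: 3·4+5·2+6·3+4·0 = 40 | 3·4+4·7 = 40
B: 3·0+5·0+6·1+4·5 = 26 | 3·2+4·5 = 26
Z: 3·6+5·1+6·0+4·3 = 35 | 3·5+4·5 = 35
Y: 3·2+5·1+6·2+4·0 = 23 | 3·5+4·2 = 23
D: 3·1+5·1+6·0+4·5 = 28 | 3·4+4·4 = 28
gcd(3,5,6,4,3,4) = 1

Coefficients: [3, 5, 6, 4, 3, 4]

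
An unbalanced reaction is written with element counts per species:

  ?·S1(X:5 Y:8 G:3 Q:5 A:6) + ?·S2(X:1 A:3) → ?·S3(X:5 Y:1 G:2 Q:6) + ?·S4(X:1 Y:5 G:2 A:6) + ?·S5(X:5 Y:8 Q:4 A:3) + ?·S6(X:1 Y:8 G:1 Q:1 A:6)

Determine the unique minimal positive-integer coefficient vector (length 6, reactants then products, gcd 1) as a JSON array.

X: 6·5+1·1 = 31 | 4·5+4·1+1·5+2·1 = 31
Y: 6·8+1·0 = 48 | 4·1+4·5+1·8+2·8 = 48
G: 6·3+1·0 = 18 | 4·2+4·2+1·0+2·1 = 18
Q: 6·5+1·0 = 30 | 4·6+4·0+1·4+2·1 = 30
A: 6·6+1·3 = 39 | 4·0+4·6+1·3+2·6 = 39
gcd(6,1,4,4,1,2) = 1

Coefficients: [6, 1, 4, 4, 1, 2]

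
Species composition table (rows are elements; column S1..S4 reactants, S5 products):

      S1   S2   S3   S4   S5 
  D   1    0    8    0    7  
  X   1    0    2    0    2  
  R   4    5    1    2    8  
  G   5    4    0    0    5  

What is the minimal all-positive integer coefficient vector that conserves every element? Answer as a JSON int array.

Coefficients: [2, 5, 5, 5, 6]

D: 2·1+5·0+5·8+5·0 = 42 | 6·7 = 42
X: 2·1+5·0+5·2+5·0 = 12 | 6·2 = 12
R: 2·4+5·5+5·1+5·2 = 48 | 6·8 = 48
G: 2·5+5·4+5·0+5·0 = 30 | 6·5 = 30
gcd(2,5,5,5,6) = 1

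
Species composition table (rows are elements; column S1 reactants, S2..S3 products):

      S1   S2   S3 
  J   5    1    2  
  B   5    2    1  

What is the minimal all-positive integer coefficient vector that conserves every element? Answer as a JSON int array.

Coefficients: [3, 5, 5]

J: 3·5 = 15 | 5·1+5·2 = 15
B: 3·5 = 15 | 5·2+5·1 = 15
gcd(3,5,5) = 1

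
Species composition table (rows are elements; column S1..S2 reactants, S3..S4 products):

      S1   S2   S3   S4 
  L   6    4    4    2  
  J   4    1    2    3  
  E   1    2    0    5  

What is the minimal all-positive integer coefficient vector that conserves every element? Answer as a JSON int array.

Coefficients: [3, 1, 5, 1]

L: 3·6+1·4 = 22 | 5·4+1·2 = 22
J: 3·4+1·1 = 13 | 5·2+1·3 = 13
E: 3·1+1·2 = 5 | 5·0+1·5 = 5
gcd(3,1,5,1) = 1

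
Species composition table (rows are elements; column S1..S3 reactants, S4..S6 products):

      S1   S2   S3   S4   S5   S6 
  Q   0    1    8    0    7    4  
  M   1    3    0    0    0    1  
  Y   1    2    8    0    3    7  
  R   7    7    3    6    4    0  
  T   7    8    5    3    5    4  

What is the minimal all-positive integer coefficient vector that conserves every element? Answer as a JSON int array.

Q: 2·0+1·1+5·8 = 41 | 4·0+3·7+5·4 = 41
M: 2·1+1·3+5·0 = 5 | 4·0+3·0+5·1 = 5
Y: 2·1+1·2+5·8 = 44 | 4·0+3·3+5·7 = 44
R: 2·7+1·7+5·3 = 36 | 4·6+3·4+5·0 = 36
T: 2·7+1·8+5·5 = 47 | 4·3+3·5+5·4 = 47
gcd(2,1,5,4,3,5) = 1

Coefficients: [2, 1, 5, 4, 3, 5]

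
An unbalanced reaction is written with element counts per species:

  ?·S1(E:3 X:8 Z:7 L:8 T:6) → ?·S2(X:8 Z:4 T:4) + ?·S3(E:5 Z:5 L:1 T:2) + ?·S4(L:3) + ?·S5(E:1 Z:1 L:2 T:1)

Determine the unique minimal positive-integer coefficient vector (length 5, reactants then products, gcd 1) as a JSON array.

E: 3·3 = 9 | 3·0+1·5+5·0+4·1 = 9
X: 3·8 = 24 | 3·8+1·0+5·0+4·0 = 24
Z: 3·7 = 21 | 3·4+1·5+5·0+4·1 = 21
L: 3·8 = 24 | 3·0+1·1+5·3+4·2 = 24
T: 3·6 = 18 | 3·4+1·2+5·0+4·1 = 18
gcd(3,3,1,5,4) = 1

Coefficients: [3, 3, 1, 5, 4]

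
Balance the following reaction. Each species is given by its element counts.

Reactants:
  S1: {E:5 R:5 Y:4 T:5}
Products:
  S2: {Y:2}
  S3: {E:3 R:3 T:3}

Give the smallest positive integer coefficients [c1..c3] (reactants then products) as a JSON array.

Coefficients: [3, 6, 5]

E: 3·5 = 15 | 6·0+5·3 = 15
R: 3·5 = 15 | 6·0+5·3 = 15
Y: 3·4 = 12 | 6·2+5·0 = 12
T: 3·5 = 15 | 6·0+5·3 = 15
gcd(3,6,5) = 1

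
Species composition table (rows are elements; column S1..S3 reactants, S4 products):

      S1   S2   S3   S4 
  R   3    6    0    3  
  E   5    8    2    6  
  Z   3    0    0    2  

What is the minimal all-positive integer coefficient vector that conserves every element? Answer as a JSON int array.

R: 4·3+1·6+4·0 = 18 | 6·3 = 18
E: 4·5+1·8+4·2 = 36 | 6·6 = 36
Z: 4·3+1·0+4·0 = 12 | 6·2 = 12
gcd(4,1,4,6) = 1

Coefficients: [4, 1, 4, 6]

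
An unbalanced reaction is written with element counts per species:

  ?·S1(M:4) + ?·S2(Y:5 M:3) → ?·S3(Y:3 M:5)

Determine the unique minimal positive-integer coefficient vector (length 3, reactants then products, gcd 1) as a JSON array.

Coefficients: [4, 3, 5]

Y: 4·0+3·5 = 15 | 5·3 = 15
M: 4·4+3·3 = 25 | 5·5 = 25
gcd(4,3,5) = 1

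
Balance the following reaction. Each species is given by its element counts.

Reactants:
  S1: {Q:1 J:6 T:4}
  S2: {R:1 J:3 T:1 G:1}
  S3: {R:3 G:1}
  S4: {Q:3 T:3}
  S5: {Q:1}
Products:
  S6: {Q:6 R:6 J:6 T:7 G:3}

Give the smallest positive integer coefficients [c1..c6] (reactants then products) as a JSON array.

Coefficients: [1, 6, 6, 6, 5, 4]

Q: 1·1+6·0+6·0+6·3+5·1 = 24 | 4·6 = 24
R: 1·0+6·1+6·3+6·0+5·0 = 24 | 4·6 = 24
J: 1·6+6·3+6·0+6·0+5·0 = 24 | 4·6 = 24
T: 1·4+6·1+6·0+6·3+5·0 = 28 | 4·7 = 28
G: 1·0+6·1+6·1+6·0+5·0 = 12 | 4·3 = 12
gcd(1,6,6,6,5,4) = 1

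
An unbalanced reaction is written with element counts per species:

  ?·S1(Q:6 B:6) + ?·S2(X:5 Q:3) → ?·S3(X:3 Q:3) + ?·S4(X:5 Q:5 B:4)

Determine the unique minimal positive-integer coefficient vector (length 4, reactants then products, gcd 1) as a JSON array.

Coefficients: [2, 6, 5, 3]

X: 2·0+6·5 = 30 | 5·3+3·5 = 30
Q: 2·6+6·3 = 30 | 5·3+3·5 = 30
B: 2·6+6·0 = 12 | 5·0+3·4 = 12
gcd(2,6,5,3) = 1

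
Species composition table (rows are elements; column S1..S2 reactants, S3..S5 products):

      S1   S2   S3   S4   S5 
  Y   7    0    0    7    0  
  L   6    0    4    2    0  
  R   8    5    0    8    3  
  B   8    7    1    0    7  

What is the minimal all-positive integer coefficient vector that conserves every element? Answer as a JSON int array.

Coefficients: [2, 3, 2, 2, 5]

Y: 2·7+3·0 = 14 | 2·0+2·7+5·0 = 14
L: 2·6+3·0 = 12 | 2·4+2·2+5·0 = 12
R: 2·8+3·5 = 31 | 2·0+2·8+5·3 = 31
B: 2·8+3·7 = 37 | 2·1+2·0+5·7 = 37
gcd(2,3,2,2,5) = 1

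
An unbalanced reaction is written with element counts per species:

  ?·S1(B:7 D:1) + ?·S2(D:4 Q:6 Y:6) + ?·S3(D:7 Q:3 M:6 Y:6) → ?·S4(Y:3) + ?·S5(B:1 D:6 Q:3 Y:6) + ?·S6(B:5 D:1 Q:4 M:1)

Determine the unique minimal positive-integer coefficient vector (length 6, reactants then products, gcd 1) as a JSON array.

Coefficients: [5, 6, 1, 4, 5, 6]

B: 5·7+6·0+1·0 = 35 | 4·0+5·1+6·5 = 35
D: 5·1+6·4+1·7 = 36 | 4·0+5·6+6·1 = 36
Q: 5·0+6·6+1·3 = 39 | 4·0+5·3+6·4 = 39
M: 5·0+6·0+1·6 = 6 | 4·0+5·0+6·1 = 6
Y: 5·0+6·6+1·6 = 42 | 4·3+5·6+6·0 = 42
gcd(5,6,1,4,5,6) = 1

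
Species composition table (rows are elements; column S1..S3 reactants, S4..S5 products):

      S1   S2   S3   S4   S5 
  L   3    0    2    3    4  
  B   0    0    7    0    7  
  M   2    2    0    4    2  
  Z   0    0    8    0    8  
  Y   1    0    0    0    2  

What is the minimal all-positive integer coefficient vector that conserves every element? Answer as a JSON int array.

Coefficients: [6, 5, 3, 4, 3]

L: 6·3+5·0+3·2 = 24 | 4·3+3·4 = 24
B: 6·0+5·0+3·7 = 21 | 4·0+3·7 = 21
M: 6·2+5·2+3·0 = 22 | 4·4+3·2 = 22
Z: 6·0+5·0+3·8 = 24 | 4·0+3·8 = 24
Y: 6·1+5·0+3·0 = 6 | 4·0+3·2 = 6
gcd(6,5,3,4,3) = 1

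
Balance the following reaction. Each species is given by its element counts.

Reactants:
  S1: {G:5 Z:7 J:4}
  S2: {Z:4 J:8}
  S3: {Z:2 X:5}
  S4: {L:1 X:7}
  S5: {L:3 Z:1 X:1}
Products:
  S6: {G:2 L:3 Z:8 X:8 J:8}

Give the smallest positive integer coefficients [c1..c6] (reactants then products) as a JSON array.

Coefficients: [2, 4, 3, 3, 4, 5]

G: 2·5+4·0+3·0+3·0+4·0 = 10 | 5·2 = 10
L: 2·0+4·0+3·0+3·1+4·3 = 15 | 5·3 = 15
Z: 2·7+4·4+3·2+3·0+4·1 = 40 | 5·8 = 40
X: 2·0+4·0+3·5+3·7+4·1 = 40 | 5·8 = 40
J: 2·4+4·8+3·0+3·0+4·0 = 40 | 5·8 = 40
gcd(2,4,3,3,4,5) = 1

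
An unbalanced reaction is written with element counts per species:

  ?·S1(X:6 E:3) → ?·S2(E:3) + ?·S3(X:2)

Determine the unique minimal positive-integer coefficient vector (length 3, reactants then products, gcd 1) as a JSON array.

X: 1·6 = 6 | 1·0+3·2 = 6
E: 1·3 = 3 | 1·3+3·0 = 3
gcd(1,1,3) = 1

Coefficients: [1, 1, 3]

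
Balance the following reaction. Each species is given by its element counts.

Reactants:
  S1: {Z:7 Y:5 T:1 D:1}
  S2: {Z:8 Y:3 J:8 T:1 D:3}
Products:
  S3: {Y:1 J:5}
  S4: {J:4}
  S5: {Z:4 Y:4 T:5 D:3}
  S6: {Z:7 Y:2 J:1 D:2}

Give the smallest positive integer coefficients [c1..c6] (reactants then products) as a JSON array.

Coefficients: [1, 4, 3, 3, 1, 5]

Z: 1·7+4·8 = 39 | 3·0+3·0+1·4+5·7 = 39
Y: 1·5+4·3 = 17 | 3·1+3·0+1·4+5·2 = 17
J: 1·0+4·8 = 32 | 3·5+3·4+1·0+5·1 = 32
T: 1·1+4·1 = 5 | 3·0+3·0+1·5+5·0 = 5
D: 1·1+4·3 = 13 | 3·0+3·0+1·3+5·2 = 13
gcd(1,4,3,3,1,5) = 1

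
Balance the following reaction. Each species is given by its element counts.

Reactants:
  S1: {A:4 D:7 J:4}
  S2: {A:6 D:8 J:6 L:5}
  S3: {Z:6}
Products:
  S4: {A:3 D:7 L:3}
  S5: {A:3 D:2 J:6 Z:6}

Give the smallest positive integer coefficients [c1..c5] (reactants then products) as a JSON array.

Coefficients: [3, 3, 5, 5, 5]

A: 3·4+3·6+5·0 = 30 | 5·3+5·3 = 30
D: 3·7+3·8+5·0 = 45 | 5·7+5·2 = 45
J: 3·4+3·6+5·0 = 30 | 5·0+5·6 = 30
Z: 3·0+3·0+5·6 = 30 | 5·0+5·6 = 30
L: 3·0+3·5+5·0 = 15 | 5·3+5·0 = 15
gcd(3,3,5,5,5) = 1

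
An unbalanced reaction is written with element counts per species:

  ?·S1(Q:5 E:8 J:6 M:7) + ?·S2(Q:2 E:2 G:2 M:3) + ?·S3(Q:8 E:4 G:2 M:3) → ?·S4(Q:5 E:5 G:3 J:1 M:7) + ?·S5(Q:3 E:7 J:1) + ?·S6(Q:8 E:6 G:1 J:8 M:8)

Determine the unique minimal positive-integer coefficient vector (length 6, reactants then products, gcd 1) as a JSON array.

Q: 2·5+4·2+1·8 = 26 | 3·5+1·3+1·8 = 26
E: 2·8+4·2+1·4 = 28 | 3·5+1·7+1·6 = 28
G: 2·0+4·2+1·2 = 10 | 3·3+1·0+1·1 = 10
J: 2·6+4·0+1·0 = 12 | 3·1+1·1+1·8 = 12
M: 2·7+4·3+1·3 = 29 | 3·7+1·0+1·8 = 29
gcd(2,4,1,3,1,1) = 1

Coefficients: [2, 4, 1, 3, 1, 1]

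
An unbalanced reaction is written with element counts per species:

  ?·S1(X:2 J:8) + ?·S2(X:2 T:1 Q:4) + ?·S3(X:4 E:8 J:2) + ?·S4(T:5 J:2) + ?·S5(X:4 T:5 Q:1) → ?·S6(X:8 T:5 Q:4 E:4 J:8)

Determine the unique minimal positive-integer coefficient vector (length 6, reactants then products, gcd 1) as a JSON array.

X: 5·2+5·2+3·4+1·0+4·4 = 48 | 6·8 = 48
T: 5·0+5·1+3·0+1·5+4·5 = 30 | 6·5 = 30
Q: 5·0+5·4+3·0+1·0+4·1 = 24 | 6·4 = 24
E: 5·0+5·0+3·8+1·0+4·0 = 24 | 6·4 = 24
J: 5·8+5·0+3·2+1·2+4·0 = 48 | 6·8 = 48
gcd(5,5,3,1,4,6) = 1

Coefficients: [5, 5, 3, 1, 4, 6]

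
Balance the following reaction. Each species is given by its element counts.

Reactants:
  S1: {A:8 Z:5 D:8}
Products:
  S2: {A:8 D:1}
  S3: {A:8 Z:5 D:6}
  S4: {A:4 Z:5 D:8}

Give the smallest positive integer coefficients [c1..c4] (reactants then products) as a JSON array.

Coefficients: [5, 2, 1, 4]

A: 5·8 = 40 | 2·8+1·8+4·4 = 40
Z: 5·5 = 25 | 2·0+1·5+4·5 = 25
D: 5·8 = 40 | 2·1+1·6+4·8 = 40
gcd(5,2,1,4) = 1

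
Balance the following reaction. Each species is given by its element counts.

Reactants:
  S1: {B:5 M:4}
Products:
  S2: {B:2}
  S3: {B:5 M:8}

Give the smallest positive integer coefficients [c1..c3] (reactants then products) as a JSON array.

Coefficients: [4, 5, 2]

B: 4·5 = 20 | 5·2+2·5 = 20
M: 4·4 = 16 | 5·0+2·8 = 16
gcd(4,5,2) = 1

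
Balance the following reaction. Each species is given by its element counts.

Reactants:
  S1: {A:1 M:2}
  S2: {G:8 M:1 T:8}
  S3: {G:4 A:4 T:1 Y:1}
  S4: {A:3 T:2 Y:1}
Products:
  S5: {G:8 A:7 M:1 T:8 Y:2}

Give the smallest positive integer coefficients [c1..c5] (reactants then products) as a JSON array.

G: 1·0+3·8+4·4+6·0 = 40 | 5·8 = 40
A: 1·1+3·0+4·4+6·3 = 35 | 5·7 = 35
M: 1·2+3·1+4·0+6·0 = 5 | 5·1 = 5
T: 1·0+3·8+4·1+6·2 = 40 | 5·8 = 40
Y: 1·0+3·0+4·1+6·1 = 10 | 5·2 = 10
gcd(1,3,4,6,5) = 1

Coefficients: [1, 3, 4, 6, 5]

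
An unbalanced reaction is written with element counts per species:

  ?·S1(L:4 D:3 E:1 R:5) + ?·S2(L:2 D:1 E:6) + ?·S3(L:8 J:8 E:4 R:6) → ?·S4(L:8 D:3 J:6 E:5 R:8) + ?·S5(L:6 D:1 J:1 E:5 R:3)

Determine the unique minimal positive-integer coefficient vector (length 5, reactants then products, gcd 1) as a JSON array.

L: 6·4+4·2+5·8 = 72 | 6·8+4·6 = 72
D: 6·3+4·1+5·0 = 22 | 6·3+4·1 = 22
J: 6·0+4·0+5·8 = 40 | 6·6+4·1 = 40
E: 6·1+4·6+5·4 = 50 | 6·5+4·5 = 50
R: 6·5+4·0+5·6 = 60 | 6·8+4·3 = 60
gcd(6,4,5,6,4) = 1

Coefficients: [6, 4, 5, 6, 4]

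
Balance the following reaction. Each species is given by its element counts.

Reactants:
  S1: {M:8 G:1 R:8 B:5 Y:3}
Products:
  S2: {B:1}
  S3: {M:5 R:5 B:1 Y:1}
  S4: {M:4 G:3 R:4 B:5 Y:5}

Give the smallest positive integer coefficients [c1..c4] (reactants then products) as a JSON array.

M: 3·8 = 24 | 6·0+4·5+1·4 = 24
G: 3·1 = 3 | 6·0+4·0+1·3 = 3
R: 3·8 = 24 | 6·0+4·5+1·4 = 24
B: 3·5 = 15 | 6·1+4·1+1·5 = 15
Y: 3·3 = 9 | 6·0+4·1+1·5 = 9
gcd(3,6,4,1) = 1

Coefficients: [3, 6, 4, 1]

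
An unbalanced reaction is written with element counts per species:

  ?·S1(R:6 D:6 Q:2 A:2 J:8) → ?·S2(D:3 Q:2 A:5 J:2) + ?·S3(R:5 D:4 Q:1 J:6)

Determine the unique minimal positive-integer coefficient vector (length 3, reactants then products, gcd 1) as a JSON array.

Coefficients: [5, 2, 6]

R: 5·6 = 30 | 2·0+6·5 = 30
D: 5·6 = 30 | 2·3+6·4 = 30
Q: 5·2 = 10 | 2·2+6·1 = 10
A: 5·2 = 10 | 2·5+6·0 = 10
J: 5·8 = 40 | 2·2+6·6 = 40
gcd(5,2,6) = 1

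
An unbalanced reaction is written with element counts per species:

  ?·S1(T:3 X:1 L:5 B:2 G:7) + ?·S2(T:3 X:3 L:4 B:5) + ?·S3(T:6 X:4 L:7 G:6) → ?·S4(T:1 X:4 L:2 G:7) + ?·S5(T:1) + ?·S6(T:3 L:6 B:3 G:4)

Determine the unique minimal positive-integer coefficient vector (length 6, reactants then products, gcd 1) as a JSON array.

Coefficients: [5, 1, 1, 3, 6, 5]

T: 5·3+1·3+1·6 = 24 | 3·1+6·1+5·3 = 24
X: 5·1+1·3+1·4 = 12 | 3·4+6·0+5·0 = 12
L: 5·5+1·4+1·7 = 36 | 3·2+6·0+5·6 = 36
B: 5·2+1·5+1·0 = 15 | 3·0+6·0+5·3 = 15
G: 5·7+1·0+1·6 = 41 | 3·7+6·0+5·4 = 41
gcd(5,1,1,3,6,5) = 1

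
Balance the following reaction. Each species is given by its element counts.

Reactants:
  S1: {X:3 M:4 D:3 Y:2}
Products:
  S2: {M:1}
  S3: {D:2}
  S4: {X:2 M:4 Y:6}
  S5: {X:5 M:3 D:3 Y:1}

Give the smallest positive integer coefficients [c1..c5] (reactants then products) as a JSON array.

Coefficients: [4, 6, 3, 1, 2]

X: 4·3 = 12 | 6·0+3·0+1·2+2·5 = 12
M: 4·4 = 16 | 6·1+3·0+1·4+2·3 = 16
D: 4·3 = 12 | 6·0+3·2+1·0+2·3 = 12
Y: 4·2 = 8 | 6·0+3·0+1·6+2·1 = 8
gcd(4,6,3,1,2) = 1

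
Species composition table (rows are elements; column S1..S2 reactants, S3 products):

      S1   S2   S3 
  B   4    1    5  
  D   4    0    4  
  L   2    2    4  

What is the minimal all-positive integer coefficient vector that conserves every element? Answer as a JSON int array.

Coefficients: [1, 1, 1]

B: 1·4+1·1 = 5 | 1·5 = 5
D: 1·4+1·0 = 4 | 1·4 = 4
L: 1·2+1·2 = 4 | 1·4 = 4
gcd(1,1,1) = 1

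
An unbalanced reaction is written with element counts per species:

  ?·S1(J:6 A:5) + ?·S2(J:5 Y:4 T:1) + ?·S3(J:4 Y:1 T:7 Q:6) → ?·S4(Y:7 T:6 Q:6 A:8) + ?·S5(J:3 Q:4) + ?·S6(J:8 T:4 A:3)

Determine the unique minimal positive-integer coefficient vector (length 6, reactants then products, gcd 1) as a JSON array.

J: 4·6+1·5+3·4 = 41 | 1·0+3·3+4·8 = 41
Y: 4·0+1·4+3·1 = 7 | 1·7+3·0+4·0 = 7
T: 4·0+1·1+3·7 = 22 | 1·6+3·0+4·4 = 22
Q: 4·0+1·0+3·6 = 18 | 1·6+3·4+4·0 = 18
A: 4·5+1·0+3·0 = 20 | 1·8+3·0+4·3 = 20
gcd(4,1,3,1,3,4) = 1

Coefficients: [4, 1, 3, 1, 3, 4]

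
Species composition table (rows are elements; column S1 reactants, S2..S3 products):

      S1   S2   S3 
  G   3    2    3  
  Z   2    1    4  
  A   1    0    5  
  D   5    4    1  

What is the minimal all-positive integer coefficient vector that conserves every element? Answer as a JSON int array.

G: 5·3 = 15 | 6·2+1·3 = 15
Z: 5·2 = 10 | 6·1+1·4 = 10
A: 5·1 = 5 | 6·0+1·5 = 5
D: 5·5 = 25 | 6·4+1·1 = 25
gcd(5,6,1) = 1

Coefficients: [5, 6, 1]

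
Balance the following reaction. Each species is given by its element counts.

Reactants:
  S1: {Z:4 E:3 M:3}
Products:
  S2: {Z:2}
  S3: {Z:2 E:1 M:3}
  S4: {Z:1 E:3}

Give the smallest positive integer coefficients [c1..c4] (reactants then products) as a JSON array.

Z: 3·4 = 12 | 2·2+3·2+2·1 = 12
E: 3·3 = 9 | 2·0+3·1+2·3 = 9
M: 3·3 = 9 | 2·0+3·3+2·0 = 9
gcd(3,2,3,2) = 1

Coefficients: [3, 2, 3, 2]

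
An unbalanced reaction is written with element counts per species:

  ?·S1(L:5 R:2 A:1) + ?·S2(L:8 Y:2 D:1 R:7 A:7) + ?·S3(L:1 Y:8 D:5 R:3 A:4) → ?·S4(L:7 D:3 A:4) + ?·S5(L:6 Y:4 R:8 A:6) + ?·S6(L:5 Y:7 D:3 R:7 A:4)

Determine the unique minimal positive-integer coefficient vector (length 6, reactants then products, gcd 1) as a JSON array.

L: 6·5+4·8+4·1 = 66 | 4·7+3·6+4·5 = 66
Y: 6·0+4·2+4·8 = 40 | 4·0+3·4+4·7 = 40
D: 6·0+4·1+4·5 = 24 | 4·3+3·0+4·3 = 24
R: 6·2+4·7+4·3 = 52 | 4·0+3·8+4·7 = 52
A: 6·1+4·7+4·4 = 50 | 4·4+3·6+4·4 = 50
gcd(6,4,4,4,3,4) = 1

Coefficients: [6, 4, 4, 4, 3, 4]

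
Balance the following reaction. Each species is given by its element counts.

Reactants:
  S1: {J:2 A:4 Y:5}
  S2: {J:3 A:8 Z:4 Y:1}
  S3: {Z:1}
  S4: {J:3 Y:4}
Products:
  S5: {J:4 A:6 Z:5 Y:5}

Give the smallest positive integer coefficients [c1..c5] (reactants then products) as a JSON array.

J: 1·2+1·3+6·0+1·3 = 8 | 2·4 = 8
A: 1·4+1·8+6·0+1·0 = 12 | 2·6 = 12
Z: 1·0+1·4+6·1+1·0 = 10 | 2·5 = 10
Y: 1·5+1·1+6·0+1·4 = 10 | 2·5 = 10
gcd(1,1,6,1,2) = 1

Coefficients: [1, 1, 6, 1, 2]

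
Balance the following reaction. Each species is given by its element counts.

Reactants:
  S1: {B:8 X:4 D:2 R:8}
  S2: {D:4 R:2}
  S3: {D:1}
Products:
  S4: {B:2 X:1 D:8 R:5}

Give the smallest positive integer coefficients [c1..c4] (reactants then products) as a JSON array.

Coefficients: [1, 6, 6, 4]

B: 1·8+6·0+6·0 = 8 | 4·2 = 8
X: 1·4+6·0+6·0 = 4 | 4·1 = 4
D: 1·2+6·4+6·1 = 32 | 4·8 = 32
R: 1·8+6·2+6·0 = 20 | 4·5 = 20
gcd(1,6,6,4) = 1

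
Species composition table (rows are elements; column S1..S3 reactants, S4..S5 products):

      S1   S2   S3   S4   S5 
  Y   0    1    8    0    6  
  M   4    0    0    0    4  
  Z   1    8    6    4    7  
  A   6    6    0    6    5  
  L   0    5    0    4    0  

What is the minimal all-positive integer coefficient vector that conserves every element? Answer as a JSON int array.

Y: 6·0+4·1+4·8 = 36 | 5·0+6·6 = 36
M: 6·4+4·0+4·0 = 24 | 5·0+6·4 = 24
Z: 6·1+4·8+4·6 = 62 | 5·4+6·7 = 62
A: 6·6+4·6+4·0 = 60 | 5·6+6·5 = 60
L: 6·0+4·5+4·0 = 20 | 5·4+6·0 = 20
gcd(6,4,4,5,6) = 1

Coefficients: [6, 4, 4, 5, 6]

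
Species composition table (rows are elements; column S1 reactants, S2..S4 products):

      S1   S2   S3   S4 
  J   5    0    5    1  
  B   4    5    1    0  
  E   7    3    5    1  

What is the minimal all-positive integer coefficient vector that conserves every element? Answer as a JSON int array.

J: 3·5 = 15 | 2·0+2·5+5·1 = 15
B: 3·4 = 12 | 2·5+2·1+5·0 = 12
E: 3·7 = 21 | 2·3+2·5+5·1 = 21
gcd(3,2,2,5) = 1

Coefficients: [3, 2, 2, 5]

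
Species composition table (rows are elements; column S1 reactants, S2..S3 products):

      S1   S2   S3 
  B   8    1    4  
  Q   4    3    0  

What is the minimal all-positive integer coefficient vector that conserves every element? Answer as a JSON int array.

B: 3·8 = 24 | 4·1+5·4 = 24
Q: 3·4 = 12 | 4·3+5·0 = 12
gcd(3,4,5) = 1

Coefficients: [3, 4, 5]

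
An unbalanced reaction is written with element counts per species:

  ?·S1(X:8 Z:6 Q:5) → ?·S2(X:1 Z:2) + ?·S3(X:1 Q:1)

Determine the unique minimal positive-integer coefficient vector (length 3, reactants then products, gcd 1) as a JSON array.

X: 1·8 = 8 | 3·1+5·1 = 8
Z: 1·6 = 6 | 3·2+5·0 = 6
Q: 1·5 = 5 | 3·0+5·1 = 5
gcd(1,3,5) = 1

Coefficients: [1, 3, 5]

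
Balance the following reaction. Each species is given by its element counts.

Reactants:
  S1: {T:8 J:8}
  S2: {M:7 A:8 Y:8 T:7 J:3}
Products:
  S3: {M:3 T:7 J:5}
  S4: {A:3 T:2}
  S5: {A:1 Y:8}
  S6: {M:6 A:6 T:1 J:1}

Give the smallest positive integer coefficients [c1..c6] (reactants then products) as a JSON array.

Coefficients: [1, 3, 3, 3, 3, 2]

M: 1·0+3·7 = 21 | 3·3+3·0+3·0+2·6 = 21
A: 1·0+3·8 = 24 | 3·0+3·3+3·1+2·6 = 24
Y: 1·0+3·8 = 24 | 3·0+3·0+3·8+2·0 = 24
T: 1·8+3·7 = 29 | 3·7+3·2+3·0+2·1 = 29
J: 1·8+3·3 = 17 | 3·5+3·0+3·0+2·1 = 17
gcd(1,3,3,3,3,2) = 1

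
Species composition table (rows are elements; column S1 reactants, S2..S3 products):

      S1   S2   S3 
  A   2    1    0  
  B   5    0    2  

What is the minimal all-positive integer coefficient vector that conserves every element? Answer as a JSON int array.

Coefficients: [2, 4, 5]

A: 2·2 = 4 | 4·1+5·0 = 4
B: 2·5 = 10 | 4·0+5·2 = 10
gcd(2,4,5) = 1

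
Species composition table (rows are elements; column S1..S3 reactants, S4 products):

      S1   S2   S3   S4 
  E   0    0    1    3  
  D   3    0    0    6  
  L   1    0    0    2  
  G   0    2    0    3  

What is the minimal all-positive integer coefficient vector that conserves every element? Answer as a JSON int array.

E: 4·0+3·0+6·1 = 6 | 2·3 = 6
D: 4·3+3·0+6·0 = 12 | 2·6 = 12
L: 4·1+3·0+6·0 = 4 | 2·2 = 4
G: 4·0+3·2+6·0 = 6 | 2·3 = 6
gcd(4,3,6,2) = 1

Coefficients: [4, 3, 6, 2]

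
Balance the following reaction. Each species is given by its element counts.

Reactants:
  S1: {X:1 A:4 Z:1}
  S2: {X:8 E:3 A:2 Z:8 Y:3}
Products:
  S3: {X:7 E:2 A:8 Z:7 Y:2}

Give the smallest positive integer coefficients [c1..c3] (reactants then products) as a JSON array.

X: 5·1+2·8 = 21 | 3·7 = 21
E: 5·0+2·3 = 6 | 3·2 = 6
A: 5·4+2·2 = 24 | 3·8 = 24
Z: 5·1+2·8 = 21 | 3·7 = 21
Y: 5·0+2·3 = 6 | 3·2 = 6
gcd(5,2,3) = 1

Coefficients: [5, 2, 3]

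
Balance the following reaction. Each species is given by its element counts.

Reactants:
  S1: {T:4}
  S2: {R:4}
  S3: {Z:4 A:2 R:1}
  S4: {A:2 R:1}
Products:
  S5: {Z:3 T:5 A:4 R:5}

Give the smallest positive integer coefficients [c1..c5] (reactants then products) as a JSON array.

Coefficients: [5, 3, 3, 5, 4]

Z: 5·0+3·0+3·4+5·0 = 12 | 4·3 = 12
T: 5·4+3·0+3·0+5·0 = 20 | 4·5 = 20
A: 5·0+3·0+3·2+5·2 = 16 | 4·4 = 16
R: 5·0+3·4+3·1+5·1 = 20 | 4·5 = 20
gcd(5,3,3,5,4) = 1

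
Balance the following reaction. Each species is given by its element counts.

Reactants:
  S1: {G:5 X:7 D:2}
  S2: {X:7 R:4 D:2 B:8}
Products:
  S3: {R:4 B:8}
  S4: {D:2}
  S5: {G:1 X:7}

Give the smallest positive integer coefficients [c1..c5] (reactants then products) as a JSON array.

Coefficients: [1, 4, 4, 5, 5]

G: 1·5+4·0 = 5 | 4·0+5·0+5·1 = 5
X: 1·7+4·7 = 35 | 4·0+5·0+5·7 = 35
R: 1·0+4·4 = 16 | 4·4+5·0+5·0 = 16
D: 1·2+4·2 = 10 | 4·0+5·2+5·0 = 10
B: 1·0+4·8 = 32 | 4·8+5·0+5·0 = 32
gcd(1,4,4,5,5) = 1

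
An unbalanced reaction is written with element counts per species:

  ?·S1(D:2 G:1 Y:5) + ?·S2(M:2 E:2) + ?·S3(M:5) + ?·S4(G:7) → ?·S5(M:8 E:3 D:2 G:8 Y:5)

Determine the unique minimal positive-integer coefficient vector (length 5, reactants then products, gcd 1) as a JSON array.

Coefficients: [2, 3, 2, 2, 2]

M: 2·0+3·2+2·5+2·0 = 16 | 2·8 = 16
E: 2·0+3·2+2·0+2·0 = 6 | 2·3 = 6
D: 2·2+3·0+2·0+2·0 = 4 | 2·2 = 4
G: 2·1+3·0+2·0+2·7 = 16 | 2·8 = 16
Y: 2·5+3·0+2·0+2·0 = 10 | 2·5 = 10
gcd(2,3,2,2,2) = 1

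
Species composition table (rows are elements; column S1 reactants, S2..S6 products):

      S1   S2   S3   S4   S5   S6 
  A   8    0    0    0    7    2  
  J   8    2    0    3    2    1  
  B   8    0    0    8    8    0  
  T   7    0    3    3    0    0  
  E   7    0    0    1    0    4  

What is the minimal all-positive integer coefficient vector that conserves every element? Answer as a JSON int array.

Coefficients: [3, 6, 6, 1, 2, 5]

A: 3·8 = 24 | 6·0+6·0+1·0+2·7+5·2 = 24
J: 3·8 = 24 | 6·2+6·0+1·3+2·2+5·1 = 24
B: 3·8 = 24 | 6·0+6·0+1·8+2·8+5·0 = 24
T: 3·7 = 21 | 6·0+6·3+1·3+2·0+5·0 = 21
E: 3·7 = 21 | 6·0+6·0+1·1+2·0+5·4 = 21
gcd(3,6,6,1,2,5) = 1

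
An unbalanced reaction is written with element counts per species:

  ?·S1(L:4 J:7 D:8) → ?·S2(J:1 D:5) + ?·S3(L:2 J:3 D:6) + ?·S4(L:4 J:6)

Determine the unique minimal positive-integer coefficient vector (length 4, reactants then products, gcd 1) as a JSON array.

L: 4·4 = 16 | 4·0+2·2+3·4 = 16
J: 4·7 = 28 | 4·1+2·3+3·6 = 28
D: 4·8 = 32 | 4·5+2·6+3·0 = 32
gcd(4,4,2,3) = 1

Coefficients: [4, 4, 2, 3]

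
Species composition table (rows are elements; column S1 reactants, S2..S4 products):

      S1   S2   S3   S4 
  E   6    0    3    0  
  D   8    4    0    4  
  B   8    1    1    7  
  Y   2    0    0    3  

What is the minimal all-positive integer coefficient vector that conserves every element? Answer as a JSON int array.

Coefficients: [3, 4, 6, 2]

E: 3·6 = 18 | 4·0+6·3+2·0 = 18
D: 3·8 = 24 | 4·4+6·0+2·4 = 24
B: 3·8 = 24 | 4·1+6·1+2·7 = 24
Y: 3·2 = 6 | 4·0+6·0+2·3 = 6
gcd(3,4,6,2) = 1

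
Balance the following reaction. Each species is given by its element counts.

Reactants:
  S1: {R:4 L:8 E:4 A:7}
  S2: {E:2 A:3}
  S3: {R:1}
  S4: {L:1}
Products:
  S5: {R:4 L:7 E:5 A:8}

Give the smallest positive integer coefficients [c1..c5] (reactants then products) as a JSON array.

R: 1·4+3·0+4·1+6·0 = 8 | 2·4 = 8
L: 1·8+3·0+4·0+6·1 = 14 | 2·7 = 14
E: 1·4+3·2+4·0+6·0 = 10 | 2·5 = 10
A: 1·7+3·3+4·0+6·0 = 16 | 2·8 = 16
gcd(1,3,4,6,2) = 1

Coefficients: [1, 3, 4, 6, 2]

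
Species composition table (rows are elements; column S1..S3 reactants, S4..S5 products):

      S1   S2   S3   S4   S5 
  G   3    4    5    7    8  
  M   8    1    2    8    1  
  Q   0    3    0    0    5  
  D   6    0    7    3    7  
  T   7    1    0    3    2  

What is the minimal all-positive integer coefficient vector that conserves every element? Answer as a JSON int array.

G: 1·3+5·4+3·5 = 38 | 2·7+3·8 = 38
M: 1·8+5·1+3·2 = 19 | 2·8+3·1 = 19
Q: 1·0+5·3+3·0 = 15 | 2·0+3·5 = 15
D: 1·6+5·0+3·7 = 27 | 2·3+3·7 = 27
T: 1·7+5·1+3·0 = 12 | 2·3+3·2 = 12
gcd(1,5,3,2,3) = 1

Coefficients: [1, 5, 3, 2, 3]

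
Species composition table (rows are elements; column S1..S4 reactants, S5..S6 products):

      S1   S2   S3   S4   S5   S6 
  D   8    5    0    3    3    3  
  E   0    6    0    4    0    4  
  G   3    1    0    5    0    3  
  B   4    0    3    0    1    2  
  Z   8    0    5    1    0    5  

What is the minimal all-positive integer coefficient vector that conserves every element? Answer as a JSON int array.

Coefficients: [1, 2, 3, 2, 3, 5]

D: 1·8+2·5+3·0+2·3 = 24 | 3·3+5·3 = 24
E: 1·0+2·6+3·0+2·4 = 20 | 3·0+5·4 = 20
G: 1·3+2·1+3·0+2·5 = 15 | 3·0+5·3 = 15
B: 1·4+2·0+3·3+2·0 = 13 | 3·1+5·2 = 13
Z: 1·8+2·0+3·5+2·1 = 25 | 3·0+5·5 = 25
gcd(1,2,3,2,3,5) = 1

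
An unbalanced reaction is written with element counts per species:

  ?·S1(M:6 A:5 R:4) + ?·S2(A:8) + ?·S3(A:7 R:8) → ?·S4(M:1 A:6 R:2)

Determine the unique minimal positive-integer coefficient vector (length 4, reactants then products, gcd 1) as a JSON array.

Coefficients: [1, 3, 1, 6]

M: 1·6+3·0+1·0 = 6 | 6·1 = 6
A: 1·5+3·8+1·7 = 36 | 6·6 = 36
R: 1·4+3·0+1·8 = 12 | 6·2 = 12
gcd(1,3,1,6) = 1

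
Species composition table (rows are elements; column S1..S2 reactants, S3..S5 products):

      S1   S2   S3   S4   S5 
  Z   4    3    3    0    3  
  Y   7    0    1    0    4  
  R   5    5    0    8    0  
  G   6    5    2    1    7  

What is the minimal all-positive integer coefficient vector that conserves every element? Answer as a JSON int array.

Z: 3·4+5·3 = 27 | 5·3+5·0+4·3 = 27
Y: 3·7+5·0 = 21 | 5·1+5·0+4·4 = 21
R: 3·5+5·5 = 40 | 5·0+5·8+4·0 = 40
G: 3·6+5·5 = 43 | 5·2+5·1+4·7 = 43
gcd(3,5,5,5,4) = 1

Coefficients: [3, 5, 5, 5, 4]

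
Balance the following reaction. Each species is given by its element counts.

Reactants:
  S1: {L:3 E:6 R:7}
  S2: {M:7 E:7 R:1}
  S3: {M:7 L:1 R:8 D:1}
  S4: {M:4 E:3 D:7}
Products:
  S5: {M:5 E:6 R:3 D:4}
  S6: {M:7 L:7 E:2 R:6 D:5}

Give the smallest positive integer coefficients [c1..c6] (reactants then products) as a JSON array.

Coefficients: [2, 2, 1, 4, 6, 1]

M: 2·0+2·7+1·7+4·4 = 37 | 6·5+1·7 = 37
L: 2·3+2·0+1·1+4·0 = 7 | 6·0+1·7 = 7
E: 2·6+2·7+1·0+4·3 = 38 | 6·6+1·2 = 38
R: 2·7+2·1+1·8+4·0 = 24 | 6·3+1·6 = 24
D: 2·0+2·0+1·1+4·7 = 29 | 6·4+1·5 = 29
gcd(2,2,1,4,6,1) = 1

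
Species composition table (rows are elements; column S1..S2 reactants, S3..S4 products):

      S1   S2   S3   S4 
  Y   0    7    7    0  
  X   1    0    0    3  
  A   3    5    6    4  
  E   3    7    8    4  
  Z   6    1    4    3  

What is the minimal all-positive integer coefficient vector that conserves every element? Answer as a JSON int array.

Y: 3·0+5·7 = 35 | 5·7+1·0 = 35
X: 3·1+5·0 = 3 | 5·0+1·3 = 3
A: 3·3+5·5 = 34 | 5·6+1·4 = 34
E: 3·3+5·7 = 44 | 5·8+1·4 = 44
Z: 3·6+5·1 = 23 | 5·4+1·3 = 23
gcd(3,5,5,1) = 1

Coefficients: [3, 5, 5, 1]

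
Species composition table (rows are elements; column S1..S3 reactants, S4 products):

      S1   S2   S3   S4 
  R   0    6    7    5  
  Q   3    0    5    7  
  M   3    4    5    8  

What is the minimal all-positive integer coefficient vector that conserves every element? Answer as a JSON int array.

Coefficients: [6, 1, 2, 4]

R: 6·0+1·6+2·7 = 20 | 4·5 = 20
Q: 6·3+1·0+2·5 = 28 | 4·7 = 28
M: 6·3+1·4+2·5 = 32 | 4·8 = 32
gcd(6,1,2,4) = 1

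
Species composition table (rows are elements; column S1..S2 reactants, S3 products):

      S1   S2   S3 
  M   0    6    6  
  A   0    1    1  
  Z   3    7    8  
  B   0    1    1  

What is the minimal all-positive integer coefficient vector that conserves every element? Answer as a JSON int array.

Coefficients: [1, 3, 3]

M: 1·0+3·6 = 18 | 3·6 = 18
A: 1·0+3·1 = 3 | 3·1 = 3
Z: 1·3+3·7 = 24 | 3·8 = 24
B: 1·0+3·1 = 3 | 3·1 = 3
gcd(1,3,3) = 1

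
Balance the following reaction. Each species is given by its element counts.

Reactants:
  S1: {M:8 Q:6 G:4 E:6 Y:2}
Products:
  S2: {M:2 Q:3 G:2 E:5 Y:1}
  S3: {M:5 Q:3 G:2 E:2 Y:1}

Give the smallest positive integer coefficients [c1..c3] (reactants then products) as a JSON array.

Coefficients: [3, 2, 4]

M: 3·8 = 24 | 2·2+4·5 = 24
Q: 3·6 = 18 | 2·3+4·3 = 18
G: 3·4 = 12 | 2·2+4·2 = 12
E: 3·6 = 18 | 2·5+4·2 = 18
Y: 3·2 = 6 | 2·1+4·1 = 6
gcd(3,2,4) = 1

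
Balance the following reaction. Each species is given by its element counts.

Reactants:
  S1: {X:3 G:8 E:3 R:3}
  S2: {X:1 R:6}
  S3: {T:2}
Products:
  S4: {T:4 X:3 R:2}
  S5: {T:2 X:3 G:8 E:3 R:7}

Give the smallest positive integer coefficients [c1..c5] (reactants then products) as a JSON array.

T: 4·0+3·0+6·2 = 12 | 1·4+4·2 = 12
X: 4·3+3·1+6·0 = 15 | 1·3+4·3 = 15
G: 4·8+3·0+6·0 = 32 | 1·0+4·8 = 32
E: 4·3+3·0+6·0 = 12 | 1·0+4·3 = 12
R: 4·3+3·6+6·0 = 30 | 1·2+4·7 = 30
gcd(4,3,6,1,4) = 1

Coefficients: [4, 3, 6, 1, 4]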